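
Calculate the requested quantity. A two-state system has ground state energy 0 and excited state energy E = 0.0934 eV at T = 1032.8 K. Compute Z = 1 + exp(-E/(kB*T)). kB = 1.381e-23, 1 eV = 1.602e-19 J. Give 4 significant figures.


Step 1: Compute beta*E = E*eV/(kB*T) = 0.0934*1.602e-19/(1.381e-23*1032.8) = 1.049
Step 2: exp(-beta*E) = exp(-1.049) = 0.3503
Step 3: Z = 1 + 0.3503 = 1.35

1.35


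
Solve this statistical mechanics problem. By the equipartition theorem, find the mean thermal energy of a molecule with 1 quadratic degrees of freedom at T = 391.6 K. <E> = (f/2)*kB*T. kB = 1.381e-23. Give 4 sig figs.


Step 1: f/2 = 1/2 = 0.5
Step 2: kB*T = 1.381e-23 * 391.6 = 5.408e-21
Step 3: <E> = 0.5 * 5.408e-21 = 2.704e-21 J

2.704e-21


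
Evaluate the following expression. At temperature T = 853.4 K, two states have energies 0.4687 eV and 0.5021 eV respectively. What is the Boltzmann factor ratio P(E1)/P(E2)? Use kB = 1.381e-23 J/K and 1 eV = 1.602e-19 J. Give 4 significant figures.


Step 1: Compute energy difference dE = E1 - E2 = 0.4687 - 0.5021 = -0.0334 eV
Step 2: Convert to Joules: dE_J = -0.0334 * 1.602e-19 = -5.351e-21 J
Step 3: Compute exponent = -dE_J / (kB * T) = -(-5.351e-21) / (1.381e-23 * 853.4) = 0.454
Step 4: P(E1)/P(E2) = exp(0.454) = 1.575

1.575


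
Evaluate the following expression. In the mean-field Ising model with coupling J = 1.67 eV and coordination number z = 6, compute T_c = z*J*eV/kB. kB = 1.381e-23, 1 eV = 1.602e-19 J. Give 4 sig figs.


Step 1: z*J = 6*1.67 = 10.02 eV
Step 2: Convert to Joules: 10.02*1.602e-19 = 1.605e-18 J
Step 3: T_c = 1.605e-18 / 1.381e-23 = 1.162e+05 K

1.162e+05


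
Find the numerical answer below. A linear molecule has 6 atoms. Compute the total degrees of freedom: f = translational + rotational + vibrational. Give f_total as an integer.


Step 1: Translational DOF = 3
Step 2: Rotational DOF (linear) = 2
Step 3: Vibrational DOF = 3*6 - 5 = 13
Step 4: Total = 3 + 2 + 13 = 18

18


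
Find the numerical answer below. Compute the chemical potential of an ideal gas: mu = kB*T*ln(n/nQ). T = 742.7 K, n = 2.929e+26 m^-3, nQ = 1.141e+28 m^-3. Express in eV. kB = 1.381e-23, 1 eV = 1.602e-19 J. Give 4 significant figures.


Step 1: n/nQ = 2.929e+26/1.141e+28 = 0.02567
Step 2: ln(n/nQ) = -3.662
Step 3: mu = kB*T*ln(n/nQ) = 1.026e-20*-3.662 = -3.756e-20 J
Step 4: Convert to eV: -3.756e-20/1.602e-19 = -0.2345 eV

-0.2345


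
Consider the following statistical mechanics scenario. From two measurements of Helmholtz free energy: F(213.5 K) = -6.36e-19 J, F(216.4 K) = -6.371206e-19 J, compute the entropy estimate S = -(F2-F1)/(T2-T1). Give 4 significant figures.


Step 1: dF = F2 - F1 = -6.371206e-19 - (-6.36e-19) = -1.1206e-21 J
Step 2: dT = T2 - T1 = 216.4 - 213.5 = 2.9 K
Step 3: S = -dF/dT = -(-1.1206e-21)/2.9 = 3.864e-22 J/K

3.864e-22


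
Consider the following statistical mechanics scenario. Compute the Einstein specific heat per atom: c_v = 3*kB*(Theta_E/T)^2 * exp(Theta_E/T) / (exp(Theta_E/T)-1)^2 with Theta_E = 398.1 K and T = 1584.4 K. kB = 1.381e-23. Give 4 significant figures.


Step 1: x = Theta_E/T = 398.1/1584.4 = 0.2513
Step 2: x^2 = 0.06313
Step 3: exp(x) = 1.286
Step 4: c_v = 3*1.381e-23*0.06313*1.286/(1.286-1)^2 = 4.121e-23

4.121e-23


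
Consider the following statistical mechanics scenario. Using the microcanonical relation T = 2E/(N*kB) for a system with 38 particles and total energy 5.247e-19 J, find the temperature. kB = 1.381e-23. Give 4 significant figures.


Step 1: Numerator = 2*E = 2*5.247e-19 = 1.049e-18 J
Step 2: Denominator = N*kB = 38*1.381e-23 = 5.248e-22
Step 3: T = 1.049e-18 / 5.248e-22 = 2000 K

2000


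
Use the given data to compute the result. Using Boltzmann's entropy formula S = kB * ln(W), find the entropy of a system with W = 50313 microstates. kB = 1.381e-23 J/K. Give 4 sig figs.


Step 1: ln(W) = ln(50313) = 10.83
Step 2: S = kB * ln(W) = 1.381e-23 * 10.83
Step 3: S = 1.495e-22 J/K

1.495e-22


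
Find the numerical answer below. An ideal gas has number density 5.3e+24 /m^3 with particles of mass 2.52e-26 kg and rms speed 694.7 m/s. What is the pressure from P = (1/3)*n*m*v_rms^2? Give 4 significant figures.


Step 1: v_rms^2 = 694.7^2 = 4.826e+05
Step 2: n*m = 5.3e+24*2.52e-26 = 0.1336
Step 3: P = (1/3)*0.1336*4.826e+05 = 2.149e+04 Pa

2.149e+04


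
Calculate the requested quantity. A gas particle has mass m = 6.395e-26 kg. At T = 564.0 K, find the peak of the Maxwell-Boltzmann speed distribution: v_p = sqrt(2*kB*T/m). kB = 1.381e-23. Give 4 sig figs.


Step 1: Numerator = 2*kB*T = 2*1.381e-23*564.0 = 1.558e-20
Step 2: Ratio = 1.558e-20 / 6.395e-26 = 2.436e+05
Step 3: v_p = sqrt(2.436e+05) = 493.5 m/s

493.5


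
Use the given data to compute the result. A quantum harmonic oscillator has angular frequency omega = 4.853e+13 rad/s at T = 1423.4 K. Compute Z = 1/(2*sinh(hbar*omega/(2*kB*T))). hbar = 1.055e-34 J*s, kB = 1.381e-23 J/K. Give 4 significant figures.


Step 1: Compute x = hbar*omega/(kB*T) = 1.055e-34*4.853e+13/(1.381e-23*1423.4) = 0.2605
Step 2: x/2 = 0.1302
Step 3: sinh(x/2) = 0.1306
Step 4: Z = 1/(2*0.1306) = 3.829

3.829


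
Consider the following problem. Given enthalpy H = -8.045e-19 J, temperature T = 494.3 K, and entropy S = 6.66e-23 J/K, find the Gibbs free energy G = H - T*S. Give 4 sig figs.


Step 1: T*S = 494.3 * 6.66e-23 = 3.292e-20 J
Step 2: G = H - T*S = -8.045e-19 - 3.292e-20
Step 3: G = -8.374e-19 J

-8.374e-19


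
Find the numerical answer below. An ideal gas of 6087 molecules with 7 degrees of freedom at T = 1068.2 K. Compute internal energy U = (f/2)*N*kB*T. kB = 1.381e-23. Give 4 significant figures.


Step 1: f/2 = 7/2 = 3.5
Step 2: N*kB*T = 6087*1.381e-23*1068.2 = 8.979e-17
Step 3: U = 3.5 * 8.979e-17 = 3.143e-16 J

3.143e-16


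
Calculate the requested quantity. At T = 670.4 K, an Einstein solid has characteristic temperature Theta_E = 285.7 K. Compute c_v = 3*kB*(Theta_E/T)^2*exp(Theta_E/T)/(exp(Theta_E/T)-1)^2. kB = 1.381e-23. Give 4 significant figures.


Step 1: x = Theta_E/T = 285.7/670.4 = 0.4262
Step 2: x^2 = 0.1816
Step 3: exp(x) = 1.531
Step 4: c_v = 3*1.381e-23*0.1816*1.531/(1.531-1)^2 = 4.081e-23

4.081e-23


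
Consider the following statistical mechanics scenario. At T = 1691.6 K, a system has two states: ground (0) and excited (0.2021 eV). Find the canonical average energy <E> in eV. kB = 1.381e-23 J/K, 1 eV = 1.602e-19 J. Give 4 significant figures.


Step 1: beta*E = 0.2021*1.602e-19/(1.381e-23*1691.6) = 1.386
Step 2: exp(-beta*E) = 0.2501
Step 3: <E> = 0.2021*0.2501/(1+0.2501) = 0.04043 eV

0.04043


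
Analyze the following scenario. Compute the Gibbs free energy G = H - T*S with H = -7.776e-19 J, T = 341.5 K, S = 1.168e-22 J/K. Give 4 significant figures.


Step 1: T*S = 341.5 * 1.168e-22 = 3.989e-20 J
Step 2: G = H - T*S = -7.776e-19 - 3.989e-20
Step 3: G = -8.175e-19 J

-8.175e-19


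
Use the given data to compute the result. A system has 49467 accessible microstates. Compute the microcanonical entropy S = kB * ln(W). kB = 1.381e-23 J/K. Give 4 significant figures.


Step 1: ln(W) = ln(49467) = 10.81
Step 2: S = kB * ln(W) = 1.381e-23 * 10.81
Step 3: S = 1.493e-22 J/K

1.493e-22


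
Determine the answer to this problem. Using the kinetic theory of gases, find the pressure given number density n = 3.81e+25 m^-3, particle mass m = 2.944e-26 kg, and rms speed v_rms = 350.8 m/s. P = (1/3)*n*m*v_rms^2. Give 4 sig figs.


Step 1: v_rms^2 = 350.8^2 = 1.231e+05
Step 2: n*m = 3.81e+25*2.944e-26 = 1.122
Step 3: P = (1/3)*1.122*1.231e+05 = 4.601e+04 Pa

4.601e+04


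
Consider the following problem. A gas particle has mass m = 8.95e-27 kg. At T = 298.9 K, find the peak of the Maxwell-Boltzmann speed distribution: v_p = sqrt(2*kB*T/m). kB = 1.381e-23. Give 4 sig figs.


Step 1: Numerator = 2*kB*T = 2*1.381e-23*298.9 = 8.256e-21
Step 2: Ratio = 8.256e-21 / 8.95e-27 = 9.224e+05
Step 3: v_p = sqrt(9.224e+05) = 960.4 m/s

960.4


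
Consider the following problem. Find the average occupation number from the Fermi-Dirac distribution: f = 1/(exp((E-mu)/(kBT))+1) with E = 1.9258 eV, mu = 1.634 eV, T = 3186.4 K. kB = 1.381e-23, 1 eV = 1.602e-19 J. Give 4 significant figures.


Step 1: (E - mu) = 1.9258 - 1.634 = 0.2918 eV
Step 2: Convert: (E-mu)*eV = 4.675e-20 J
Step 3: x = (E-mu)*eV/(kB*T) = 1.062
Step 4: f = 1/(exp(1.062)+1) = 0.2569

0.2569


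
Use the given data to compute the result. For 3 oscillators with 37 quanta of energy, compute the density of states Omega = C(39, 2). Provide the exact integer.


Step 1: Use binomial coefficient C(39, 2)
Step 2: Numerator = 39! / 37!
Step 3: Denominator = 2!
Step 4: Omega = 741

741


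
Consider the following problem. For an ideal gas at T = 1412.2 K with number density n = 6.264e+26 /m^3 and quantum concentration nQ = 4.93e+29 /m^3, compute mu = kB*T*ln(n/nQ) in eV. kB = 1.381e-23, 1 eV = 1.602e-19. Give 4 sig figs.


Step 1: n/nQ = 6.264e+26/4.93e+29 = 0.001271
Step 2: ln(n/nQ) = -6.668
Step 3: mu = kB*T*ln(n/nQ) = 1.95e-20*-6.668 = -1.3e-19 J
Step 4: Convert to eV: -1.3e-19/1.602e-19 = -0.8118 eV

-0.8118


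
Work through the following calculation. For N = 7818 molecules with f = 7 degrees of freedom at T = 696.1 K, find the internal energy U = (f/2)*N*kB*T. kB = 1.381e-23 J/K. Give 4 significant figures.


Step 1: f/2 = 7/2 = 3.5
Step 2: N*kB*T = 7818*1.381e-23*696.1 = 7.516e-17
Step 3: U = 3.5 * 7.516e-17 = 2.63e-16 J

2.63e-16


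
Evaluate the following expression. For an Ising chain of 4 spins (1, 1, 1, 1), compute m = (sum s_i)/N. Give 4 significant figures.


Step 1: Count up spins (+1): 4, down spins (-1): 0
Step 2: Total magnetization M = 4 - 0 = 4
Step 3: m = M/N = 4/4 = 1

1


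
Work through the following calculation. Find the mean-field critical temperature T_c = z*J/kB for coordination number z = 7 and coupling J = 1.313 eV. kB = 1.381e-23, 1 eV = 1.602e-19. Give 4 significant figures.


Step 1: z*J = 7*1.313 = 9.191 eV
Step 2: Convert to Joules: 9.191*1.602e-19 = 1.472e-18 J
Step 3: T_c = 1.472e-18 / 1.381e-23 = 1.066e+05 K

1.066e+05


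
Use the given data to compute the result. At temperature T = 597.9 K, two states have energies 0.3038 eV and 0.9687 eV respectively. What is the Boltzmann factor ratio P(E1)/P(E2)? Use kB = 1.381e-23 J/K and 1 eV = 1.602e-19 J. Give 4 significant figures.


Step 1: Compute energy difference dE = E1 - E2 = 0.3038 - 0.9687 = -0.6649 eV
Step 2: Convert to Joules: dE_J = -0.6649 * 1.602e-19 = -1.065e-19 J
Step 3: Compute exponent = -dE_J / (kB * T) = -(-1.065e-19) / (1.381e-23 * 597.9) = 12.9
Step 4: P(E1)/P(E2) = exp(12.9) = 4.004e+05

4.004e+05


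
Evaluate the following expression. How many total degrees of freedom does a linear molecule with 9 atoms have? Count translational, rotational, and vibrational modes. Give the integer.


Step 1: Translational DOF = 3
Step 2: Rotational DOF (linear) = 2
Step 3: Vibrational DOF = 3*9 - 5 = 22
Step 4: Total = 3 + 2 + 22 = 27

27


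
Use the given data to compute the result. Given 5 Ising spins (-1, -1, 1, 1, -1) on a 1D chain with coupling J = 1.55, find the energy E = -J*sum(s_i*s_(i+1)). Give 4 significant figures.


Step 1: Nearest-neighbor products: 1, -1, 1, -1
Step 2: Sum of products = 0
Step 3: E = -1.55 * 0 = 0

0


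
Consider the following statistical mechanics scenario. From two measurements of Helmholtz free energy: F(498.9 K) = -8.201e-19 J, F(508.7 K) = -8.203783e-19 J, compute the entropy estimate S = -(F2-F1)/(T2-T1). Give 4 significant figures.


Step 1: dF = F2 - F1 = -8.203783e-19 - (-8.201e-19) = -2.783e-22 J
Step 2: dT = T2 - T1 = 508.7 - 498.9 = 9.8 K
Step 3: S = -dF/dT = -(-2.783e-22)/9.8 = 2.84e-23 J/K

2.84e-23


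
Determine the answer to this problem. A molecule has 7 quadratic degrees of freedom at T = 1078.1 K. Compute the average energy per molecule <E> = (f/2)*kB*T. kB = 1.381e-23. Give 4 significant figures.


Step 1: f/2 = 7/2 = 3.5
Step 2: kB*T = 1.381e-23 * 1078.1 = 1.489e-20
Step 3: <E> = 3.5 * 1.489e-20 = 5.211e-20 J

5.211e-20


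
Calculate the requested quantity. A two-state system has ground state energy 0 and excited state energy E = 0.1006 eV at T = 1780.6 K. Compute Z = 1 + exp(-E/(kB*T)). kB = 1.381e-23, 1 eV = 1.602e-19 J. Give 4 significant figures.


Step 1: Compute beta*E = E*eV/(kB*T) = 0.1006*1.602e-19/(1.381e-23*1780.6) = 0.6554
Step 2: exp(-beta*E) = exp(-0.6554) = 0.5192
Step 3: Z = 1 + 0.5192 = 1.519

1.519


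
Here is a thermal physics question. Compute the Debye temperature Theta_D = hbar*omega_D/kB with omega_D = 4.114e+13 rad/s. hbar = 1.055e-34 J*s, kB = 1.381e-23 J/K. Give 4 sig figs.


Step 1: hbar*omega_D = 1.055e-34 * 4.114e+13 = 4.34e-21 J
Step 2: Theta_D = 4.34e-21 / 1.381e-23
Step 3: Theta_D = 314.3 K

314.3


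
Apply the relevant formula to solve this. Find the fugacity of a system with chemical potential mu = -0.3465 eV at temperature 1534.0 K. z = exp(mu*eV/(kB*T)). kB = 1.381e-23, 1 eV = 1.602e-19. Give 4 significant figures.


Step 1: Convert mu to Joules: -0.3465*1.602e-19 = -5.551e-20 J
Step 2: kB*T = 1.381e-23*1534.0 = 2.118e-20 J
Step 3: mu/(kB*T) = -2.62
Step 4: z = exp(-2.62) = 0.07278

0.07278


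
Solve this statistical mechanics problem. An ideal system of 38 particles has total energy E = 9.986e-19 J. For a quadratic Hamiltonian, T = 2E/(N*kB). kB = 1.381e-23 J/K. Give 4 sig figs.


Step 1: Numerator = 2*E = 2*9.986e-19 = 1.997e-18 J
Step 2: Denominator = N*kB = 38*1.381e-23 = 5.248e-22
Step 3: T = 1.997e-18 / 5.248e-22 = 3806 K

3806


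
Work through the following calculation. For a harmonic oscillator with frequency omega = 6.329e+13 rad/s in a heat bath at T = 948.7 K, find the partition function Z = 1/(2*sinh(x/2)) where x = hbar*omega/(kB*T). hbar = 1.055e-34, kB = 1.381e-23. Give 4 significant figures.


Step 1: Compute x = hbar*omega/(kB*T) = 1.055e-34*6.329e+13/(1.381e-23*948.7) = 0.5096
Step 2: x/2 = 0.2548
Step 3: sinh(x/2) = 0.2576
Step 4: Z = 1/(2*0.2576) = 1.941

1.941


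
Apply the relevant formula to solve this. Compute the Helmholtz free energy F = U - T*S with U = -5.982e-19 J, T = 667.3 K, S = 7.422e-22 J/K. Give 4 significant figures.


Step 1: T*S = 667.3 * 7.422e-22 = 4.953e-19 J
Step 2: F = U - T*S = -5.982e-19 - 4.953e-19
Step 3: F = -1.093e-18 J

-1.093e-18


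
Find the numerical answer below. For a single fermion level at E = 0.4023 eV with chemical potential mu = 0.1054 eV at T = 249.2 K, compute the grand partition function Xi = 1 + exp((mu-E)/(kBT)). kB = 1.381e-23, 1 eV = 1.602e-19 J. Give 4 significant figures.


Step 1: (mu - E) = 0.1054 - 0.4023 = -0.2969 eV
Step 2: x = (mu-E)*eV/(kB*T) = -0.2969*1.602e-19/(1.381e-23*249.2) = -13.82
Step 3: exp(x) = 9.948e-07
Step 4: Xi = 1 + 9.948e-07 = 1

1


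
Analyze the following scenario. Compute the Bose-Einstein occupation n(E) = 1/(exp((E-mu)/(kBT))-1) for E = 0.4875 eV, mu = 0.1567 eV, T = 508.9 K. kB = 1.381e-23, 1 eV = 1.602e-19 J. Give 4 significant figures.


Step 1: (E - mu) = 0.3308 eV
Step 2: x = (E-mu)*eV/(kB*T) = 0.3308*1.602e-19/(1.381e-23*508.9) = 7.541
Step 3: exp(x) = 1883
Step 4: n = 1/(exp(x)-1) = 0.0005314

0.0005314


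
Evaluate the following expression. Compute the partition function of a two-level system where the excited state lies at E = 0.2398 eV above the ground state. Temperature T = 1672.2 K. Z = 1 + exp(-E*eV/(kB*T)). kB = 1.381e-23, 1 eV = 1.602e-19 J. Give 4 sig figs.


Step 1: Compute beta*E = E*eV/(kB*T) = 0.2398*1.602e-19/(1.381e-23*1672.2) = 1.664
Step 2: exp(-beta*E) = exp(-1.664) = 0.1895
Step 3: Z = 1 + 0.1895 = 1.189

1.189


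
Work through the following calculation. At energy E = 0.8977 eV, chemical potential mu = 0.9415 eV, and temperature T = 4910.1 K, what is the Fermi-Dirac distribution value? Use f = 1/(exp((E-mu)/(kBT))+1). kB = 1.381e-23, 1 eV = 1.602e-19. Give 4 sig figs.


Step 1: (E - mu) = 0.8977 - 0.9415 = -0.0438 eV
Step 2: Convert: (E-mu)*eV = -7.017e-21 J
Step 3: x = (E-mu)*eV/(kB*T) = -0.1035
Step 4: f = 1/(exp(-0.1035)+1) = 0.5258

0.5258


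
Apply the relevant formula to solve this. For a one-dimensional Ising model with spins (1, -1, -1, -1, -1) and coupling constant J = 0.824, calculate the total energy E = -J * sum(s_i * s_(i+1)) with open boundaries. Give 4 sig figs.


Step 1: Nearest-neighbor products: -1, 1, 1, 1
Step 2: Sum of products = 2
Step 3: E = -0.824 * 2 = -1.648

-1.648


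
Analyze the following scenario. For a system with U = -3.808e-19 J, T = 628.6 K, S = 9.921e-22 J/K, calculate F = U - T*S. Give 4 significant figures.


Step 1: T*S = 628.6 * 9.921e-22 = 6.236e-19 J
Step 2: F = U - T*S = -3.808e-19 - 6.236e-19
Step 3: F = -1.004e-18 J

-1.004e-18


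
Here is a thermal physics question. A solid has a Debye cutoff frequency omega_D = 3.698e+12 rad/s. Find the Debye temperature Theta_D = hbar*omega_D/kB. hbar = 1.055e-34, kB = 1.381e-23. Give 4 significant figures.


Step 1: hbar*omega_D = 1.055e-34 * 3.698e+12 = 3.901e-22 J
Step 2: Theta_D = 3.901e-22 / 1.381e-23
Step 3: Theta_D = 28.25 K

28.25


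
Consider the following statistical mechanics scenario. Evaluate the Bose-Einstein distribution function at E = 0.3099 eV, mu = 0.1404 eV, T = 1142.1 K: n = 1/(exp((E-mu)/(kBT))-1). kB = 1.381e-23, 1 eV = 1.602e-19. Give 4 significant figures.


Step 1: (E - mu) = 0.1695 eV
Step 2: x = (E-mu)*eV/(kB*T) = 0.1695*1.602e-19/(1.381e-23*1142.1) = 1.722
Step 3: exp(x) = 5.594
Step 4: n = 1/(exp(x)-1) = 0.2177

0.2177


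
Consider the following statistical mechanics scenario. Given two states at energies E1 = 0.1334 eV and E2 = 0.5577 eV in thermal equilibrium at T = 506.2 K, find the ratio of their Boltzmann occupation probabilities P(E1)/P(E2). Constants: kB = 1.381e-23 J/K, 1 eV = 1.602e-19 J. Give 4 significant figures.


Step 1: Compute energy difference dE = E1 - E2 = 0.1334 - 0.5577 = -0.4243 eV
Step 2: Convert to Joules: dE_J = -0.4243 * 1.602e-19 = -6.797e-20 J
Step 3: Compute exponent = -dE_J / (kB * T) = -(-6.797e-20) / (1.381e-23 * 506.2) = 9.723
Step 4: P(E1)/P(E2) = exp(9.723) = 1.67e+04

1.67e+04


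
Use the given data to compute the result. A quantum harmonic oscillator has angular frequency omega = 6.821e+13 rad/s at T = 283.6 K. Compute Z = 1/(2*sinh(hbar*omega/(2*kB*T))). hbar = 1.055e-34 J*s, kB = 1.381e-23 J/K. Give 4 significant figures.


Step 1: Compute x = hbar*omega/(kB*T) = 1.055e-34*6.821e+13/(1.381e-23*283.6) = 1.837
Step 2: x/2 = 0.9187
Step 3: sinh(x/2) = 1.053
Step 4: Z = 1/(2*1.053) = 0.4746

0.4746


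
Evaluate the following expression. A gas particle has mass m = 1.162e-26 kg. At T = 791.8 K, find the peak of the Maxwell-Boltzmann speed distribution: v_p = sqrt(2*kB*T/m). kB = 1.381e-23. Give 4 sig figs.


Step 1: Numerator = 2*kB*T = 2*1.381e-23*791.8 = 2.187e-20
Step 2: Ratio = 2.187e-20 / 1.162e-26 = 1.882e+06
Step 3: v_p = sqrt(1.882e+06) = 1372 m/s

1372


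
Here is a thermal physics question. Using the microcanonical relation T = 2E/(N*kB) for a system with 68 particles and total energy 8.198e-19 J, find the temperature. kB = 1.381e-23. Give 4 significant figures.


Step 1: Numerator = 2*E = 2*8.198e-19 = 1.64e-18 J
Step 2: Denominator = N*kB = 68*1.381e-23 = 9.391e-22
Step 3: T = 1.64e-18 / 9.391e-22 = 1746 K

1746


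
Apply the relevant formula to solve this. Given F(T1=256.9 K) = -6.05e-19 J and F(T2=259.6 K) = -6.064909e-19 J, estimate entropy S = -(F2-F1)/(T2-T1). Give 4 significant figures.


Step 1: dF = F2 - F1 = -6.064909e-19 - (-6.05e-19) = -1.4909e-21 J
Step 2: dT = T2 - T1 = 259.6 - 256.9 = 2.7 K
Step 3: S = -dF/dT = -(-1.4909e-21)/2.7 = 5.522e-22 J/K

5.522e-22


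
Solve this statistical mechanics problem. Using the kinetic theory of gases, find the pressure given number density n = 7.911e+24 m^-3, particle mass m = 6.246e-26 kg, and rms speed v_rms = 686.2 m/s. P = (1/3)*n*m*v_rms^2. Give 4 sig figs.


Step 1: v_rms^2 = 686.2^2 = 4.709e+05
Step 2: n*m = 7.911e+24*6.246e-26 = 0.4941
Step 3: P = (1/3)*0.4941*4.709e+05 = 7.756e+04 Pa

7.756e+04


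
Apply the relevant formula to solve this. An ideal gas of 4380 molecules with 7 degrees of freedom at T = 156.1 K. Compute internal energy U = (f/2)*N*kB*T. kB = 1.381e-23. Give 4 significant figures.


Step 1: f/2 = 7/2 = 3.5
Step 2: N*kB*T = 4380*1.381e-23*156.1 = 9.442e-18
Step 3: U = 3.5 * 9.442e-18 = 3.305e-17 J

3.305e-17


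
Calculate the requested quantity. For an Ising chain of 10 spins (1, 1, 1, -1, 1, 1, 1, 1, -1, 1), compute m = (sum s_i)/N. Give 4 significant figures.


Step 1: Count up spins (+1): 8, down spins (-1): 2
Step 2: Total magnetization M = 8 - 2 = 6
Step 3: m = M/N = 6/10 = 0.6

0.6


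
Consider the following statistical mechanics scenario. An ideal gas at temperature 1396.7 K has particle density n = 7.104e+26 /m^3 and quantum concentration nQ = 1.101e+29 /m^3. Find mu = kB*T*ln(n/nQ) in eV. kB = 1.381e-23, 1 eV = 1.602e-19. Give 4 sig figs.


Step 1: n/nQ = 7.104e+26/1.101e+29 = 0.006452
Step 2: ln(n/nQ) = -5.043
Step 3: mu = kB*T*ln(n/nQ) = 1.929e-20*-5.043 = -9.728e-20 J
Step 4: Convert to eV: -9.728e-20/1.602e-19 = -0.6072 eV

-0.6072


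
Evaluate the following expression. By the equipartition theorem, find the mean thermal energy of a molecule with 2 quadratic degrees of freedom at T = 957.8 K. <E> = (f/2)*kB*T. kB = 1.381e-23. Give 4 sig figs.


Step 1: f/2 = 2/2 = 1
Step 2: kB*T = 1.381e-23 * 957.8 = 1.323e-20
Step 3: <E> = 1 * 1.323e-20 = 1.323e-20 J

1.323e-20


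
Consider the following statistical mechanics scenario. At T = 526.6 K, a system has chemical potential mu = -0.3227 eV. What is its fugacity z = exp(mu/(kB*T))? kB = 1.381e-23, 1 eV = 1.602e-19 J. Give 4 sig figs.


Step 1: Convert mu to Joules: -0.3227*1.602e-19 = -5.17e-20 J
Step 2: kB*T = 1.381e-23*526.6 = 7.272e-21 J
Step 3: mu/(kB*T) = -7.109
Step 4: z = exp(-7.109) = 0.000818

0.000818


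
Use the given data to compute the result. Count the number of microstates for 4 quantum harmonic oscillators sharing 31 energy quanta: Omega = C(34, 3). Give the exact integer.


Step 1: Use binomial coefficient C(34, 3)
Step 2: Numerator = 34! / 31!
Step 3: Denominator = 3!
Step 4: Omega = 5984

5984


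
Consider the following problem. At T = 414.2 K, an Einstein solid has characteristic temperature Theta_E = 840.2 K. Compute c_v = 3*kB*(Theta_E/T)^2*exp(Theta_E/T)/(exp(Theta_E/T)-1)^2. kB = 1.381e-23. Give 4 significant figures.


Step 1: x = Theta_E/T = 840.2/414.2 = 2.028
Step 2: x^2 = 4.115
Step 3: exp(x) = 7.603
Step 4: c_v = 3*1.381e-23*4.115*7.603/(7.603-1)^2 = 2.973e-23

2.973e-23


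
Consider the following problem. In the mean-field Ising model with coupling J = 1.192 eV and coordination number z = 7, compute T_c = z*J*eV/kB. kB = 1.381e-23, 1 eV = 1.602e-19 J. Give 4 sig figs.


Step 1: z*J = 7*1.192 = 8.344 eV
Step 2: Convert to Joules: 8.344*1.602e-19 = 1.337e-18 J
Step 3: T_c = 1.337e-18 / 1.381e-23 = 9.679e+04 K

9.679e+04


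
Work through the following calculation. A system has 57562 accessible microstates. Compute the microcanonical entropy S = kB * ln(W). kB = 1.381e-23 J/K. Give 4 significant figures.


Step 1: ln(W) = ln(57562) = 10.96
Step 2: S = kB * ln(W) = 1.381e-23 * 10.96
Step 3: S = 1.514e-22 J/K

1.514e-22


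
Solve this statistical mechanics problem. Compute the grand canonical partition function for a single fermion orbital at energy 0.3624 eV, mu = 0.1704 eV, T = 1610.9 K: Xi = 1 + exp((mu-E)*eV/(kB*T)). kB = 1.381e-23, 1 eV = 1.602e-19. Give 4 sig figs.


Step 1: (mu - E) = 0.1704 - 0.3624 = -0.192 eV
Step 2: x = (mu-E)*eV/(kB*T) = -0.192*1.602e-19/(1.381e-23*1610.9) = -1.383
Step 3: exp(x) = 0.2509
Step 4: Xi = 1 + 0.2509 = 1.251

1.251


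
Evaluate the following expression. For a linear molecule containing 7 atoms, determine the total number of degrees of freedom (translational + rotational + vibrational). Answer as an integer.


Step 1: Translational DOF = 3
Step 2: Rotational DOF (linear) = 2
Step 3: Vibrational DOF = 3*7 - 5 = 16
Step 4: Total = 3 + 2 + 16 = 21

21


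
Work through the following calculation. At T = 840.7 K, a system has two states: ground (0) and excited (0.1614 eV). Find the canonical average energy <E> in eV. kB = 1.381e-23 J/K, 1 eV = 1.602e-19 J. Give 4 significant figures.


Step 1: beta*E = 0.1614*1.602e-19/(1.381e-23*840.7) = 2.227
Step 2: exp(-beta*E) = 0.1078
Step 3: <E> = 0.1614*0.1078/(1+0.1078) = 0.01571 eV

0.01571


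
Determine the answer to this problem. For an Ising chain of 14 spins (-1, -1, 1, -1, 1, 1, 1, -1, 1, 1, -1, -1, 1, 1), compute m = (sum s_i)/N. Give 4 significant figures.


Step 1: Count up spins (+1): 8, down spins (-1): 6
Step 2: Total magnetization M = 8 - 6 = 2
Step 3: m = M/N = 2/14 = 0.1429

0.1429


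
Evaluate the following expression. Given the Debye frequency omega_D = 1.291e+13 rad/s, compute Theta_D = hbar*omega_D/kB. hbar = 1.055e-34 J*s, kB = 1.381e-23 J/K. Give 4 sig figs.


Step 1: hbar*omega_D = 1.055e-34 * 1.291e+13 = 1.362e-21 J
Step 2: Theta_D = 1.362e-21 / 1.381e-23
Step 3: Theta_D = 98.62 K

98.62


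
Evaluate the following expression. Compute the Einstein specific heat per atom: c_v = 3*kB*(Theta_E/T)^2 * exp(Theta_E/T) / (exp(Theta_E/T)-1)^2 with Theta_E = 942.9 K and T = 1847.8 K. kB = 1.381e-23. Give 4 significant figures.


Step 1: x = Theta_E/T = 942.9/1847.8 = 0.5103
Step 2: x^2 = 0.2604
Step 3: exp(x) = 1.666
Step 4: c_v = 3*1.381e-23*0.2604*1.666/(1.666-1)^2 = 4.054e-23

4.054e-23


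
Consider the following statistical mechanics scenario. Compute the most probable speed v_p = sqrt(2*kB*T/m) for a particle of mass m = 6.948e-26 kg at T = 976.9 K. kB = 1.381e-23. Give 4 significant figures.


Step 1: Numerator = 2*kB*T = 2*1.381e-23*976.9 = 2.698e-20
Step 2: Ratio = 2.698e-20 / 6.948e-26 = 3.883e+05
Step 3: v_p = sqrt(3.883e+05) = 623.2 m/s

623.2


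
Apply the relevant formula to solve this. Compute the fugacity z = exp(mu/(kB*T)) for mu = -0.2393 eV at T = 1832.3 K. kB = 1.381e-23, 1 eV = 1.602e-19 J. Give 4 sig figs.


Step 1: Convert mu to Joules: -0.2393*1.602e-19 = -3.834e-20 J
Step 2: kB*T = 1.381e-23*1832.3 = 2.53e-20 J
Step 3: mu/(kB*T) = -1.515
Step 4: z = exp(-1.515) = 0.2198

0.2198


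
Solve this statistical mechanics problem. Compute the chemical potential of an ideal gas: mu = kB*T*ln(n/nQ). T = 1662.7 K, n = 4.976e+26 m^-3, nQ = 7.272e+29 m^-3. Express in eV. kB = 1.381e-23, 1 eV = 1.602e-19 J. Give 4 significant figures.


Step 1: n/nQ = 4.976e+26/7.272e+29 = 0.0006843
Step 2: ln(n/nQ) = -7.287
Step 3: mu = kB*T*ln(n/nQ) = 2.296e-20*-7.287 = -1.673e-19 J
Step 4: Convert to eV: -1.673e-19/1.602e-19 = -1.044 eV

-1.044


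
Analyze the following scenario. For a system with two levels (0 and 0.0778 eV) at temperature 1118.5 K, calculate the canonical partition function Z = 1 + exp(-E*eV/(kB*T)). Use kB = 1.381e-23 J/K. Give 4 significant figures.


Step 1: Compute beta*E = E*eV/(kB*T) = 0.0778*1.602e-19/(1.381e-23*1118.5) = 0.8069
Step 2: exp(-beta*E) = exp(-0.8069) = 0.4462
Step 3: Z = 1 + 0.4462 = 1.446

1.446


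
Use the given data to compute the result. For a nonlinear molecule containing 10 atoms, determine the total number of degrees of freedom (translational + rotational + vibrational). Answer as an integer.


Step 1: Translational DOF = 3
Step 2: Rotational DOF (nonlinear) = 3
Step 3: Vibrational DOF = 3*10 - 6 = 24
Step 4: Total = 3 + 3 + 24 = 30

30


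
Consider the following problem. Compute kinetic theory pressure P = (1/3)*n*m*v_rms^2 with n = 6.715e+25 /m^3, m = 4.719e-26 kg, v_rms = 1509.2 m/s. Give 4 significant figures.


Step 1: v_rms^2 = 1509.2^2 = 2.278e+06
Step 2: n*m = 6.715e+25*4.719e-26 = 3.169
Step 3: P = (1/3)*3.169*2.278e+06 = 2.406e+06 Pa

2.406e+06


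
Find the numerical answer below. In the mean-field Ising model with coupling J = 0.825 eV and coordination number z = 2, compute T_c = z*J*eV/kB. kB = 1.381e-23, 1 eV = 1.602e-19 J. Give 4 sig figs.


Step 1: z*J = 2*0.825 = 1.65 eV
Step 2: Convert to Joules: 1.65*1.602e-19 = 2.643e-19 J
Step 3: T_c = 2.643e-19 / 1.381e-23 = 1.914e+04 K

1.914e+04


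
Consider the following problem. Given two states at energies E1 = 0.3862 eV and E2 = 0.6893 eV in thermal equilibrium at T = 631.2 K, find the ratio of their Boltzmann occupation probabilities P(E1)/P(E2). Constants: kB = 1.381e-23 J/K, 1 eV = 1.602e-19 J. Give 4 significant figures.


Step 1: Compute energy difference dE = E1 - E2 = 0.3862 - 0.6893 = -0.3031 eV
Step 2: Convert to Joules: dE_J = -0.3031 * 1.602e-19 = -4.856e-20 J
Step 3: Compute exponent = -dE_J / (kB * T) = -(-4.856e-20) / (1.381e-23 * 631.2) = 5.57
Step 4: P(E1)/P(E2) = exp(5.57) = 262.5

262.5


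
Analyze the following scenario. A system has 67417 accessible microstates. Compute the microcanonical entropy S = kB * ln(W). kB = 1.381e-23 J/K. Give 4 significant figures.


Step 1: ln(W) = ln(67417) = 11.12
Step 2: S = kB * ln(W) = 1.381e-23 * 11.12
Step 3: S = 1.535e-22 J/K

1.535e-22


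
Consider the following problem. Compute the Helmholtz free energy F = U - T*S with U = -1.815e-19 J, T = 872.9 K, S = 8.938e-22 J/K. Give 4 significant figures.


Step 1: T*S = 872.9 * 8.938e-22 = 7.802e-19 J
Step 2: F = U - T*S = -1.815e-19 - 7.802e-19
Step 3: F = -9.617e-19 J

-9.617e-19


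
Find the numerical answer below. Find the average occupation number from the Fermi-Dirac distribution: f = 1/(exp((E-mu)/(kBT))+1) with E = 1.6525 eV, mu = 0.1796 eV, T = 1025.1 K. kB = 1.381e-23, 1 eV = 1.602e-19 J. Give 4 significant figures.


Step 1: (E - mu) = 1.6525 - 0.1796 = 1.473 eV
Step 2: Convert: (E-mu)*eV = 2.36e-19 J
Step 3: x = (E-mu)*eV/(kB*T) = 16.67
Step 4: f = 1/(exp(16.67)+1) = 5.772e-08

5.772e-08


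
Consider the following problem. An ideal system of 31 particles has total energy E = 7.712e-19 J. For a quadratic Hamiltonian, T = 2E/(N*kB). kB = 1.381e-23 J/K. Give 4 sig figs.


Step 1: Numerator = 2*E = 2*7.712e-19 = 1.542e-18 J
Step 2: Denominator = N*kB = 31*1.381e-23 = 4.281e-22
Step 3: T = 1.542e-18 / 4.281e-22 = 3603 K

3603


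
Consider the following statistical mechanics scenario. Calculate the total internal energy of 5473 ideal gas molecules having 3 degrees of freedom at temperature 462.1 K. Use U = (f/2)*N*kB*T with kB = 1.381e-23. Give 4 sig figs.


Step 1: f/2 = 3/2 = 1.5
Step 2: N*kB*T = 5473*1.381e-23*462.1 = 3.493e-17
Step 3: U = 1.5 * 3.493e-17 = 5.239e-17 J

5.239e-17


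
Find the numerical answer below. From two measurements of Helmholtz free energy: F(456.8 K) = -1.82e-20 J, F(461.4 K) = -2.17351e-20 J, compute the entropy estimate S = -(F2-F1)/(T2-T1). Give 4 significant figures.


Step 1: dF = F2 - F1 = -2.17351e-20 - (-1.82e-20) = -3.5351e-21 J
Step 2: dT = T2 - T1 = 461.4 - 456.8 = 4.6 K
Step 3: S = -dF/dT = -(-3.5351e-21)/4.6 = 7.685e-22 J/K

7.685e-22


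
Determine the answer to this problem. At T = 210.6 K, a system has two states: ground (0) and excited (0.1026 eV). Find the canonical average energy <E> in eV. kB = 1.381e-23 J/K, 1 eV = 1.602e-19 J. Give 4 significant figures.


Step 1: beta*E = 0.1026*1.602e-19/(1.381e-23*210.6) = 5.651
Step 2: exp(-beta*E) = 0.003513
Step 3: <E> = 0.1026*0.003513/(1+0.003513) = 0.0003591 eV

0.0003591


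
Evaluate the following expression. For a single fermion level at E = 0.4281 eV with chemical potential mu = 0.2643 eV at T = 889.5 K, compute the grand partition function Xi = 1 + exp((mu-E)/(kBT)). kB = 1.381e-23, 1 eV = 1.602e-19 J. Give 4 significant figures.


Step 1: (mu - E) = 0.2643 - 0.4281 = -0.1638 eV
Step 2: x = (mu-E)*eV/(kB*T) = -0.1638*1.602e-19/(1.381e-23*889.5) = -2.136
Step 3: exp(x) = 0.1181
Step 4: Xi = 1 + 0.1181 = 1.118

1.118


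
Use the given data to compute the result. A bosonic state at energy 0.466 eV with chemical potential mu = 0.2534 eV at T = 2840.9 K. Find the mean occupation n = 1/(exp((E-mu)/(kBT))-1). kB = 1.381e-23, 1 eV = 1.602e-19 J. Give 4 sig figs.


Step 1: (E - mu) = 0.2126 eV
Step 2: x = (E-mu)*eV/(kB*T) = 0.2126*1.602e-19/(1.381e-23*2840.9) = 0.8681
Step 3: exp(x) = 2.382
Step 4: n = 1/(exp(x)-1) = 0.7234

0.7234


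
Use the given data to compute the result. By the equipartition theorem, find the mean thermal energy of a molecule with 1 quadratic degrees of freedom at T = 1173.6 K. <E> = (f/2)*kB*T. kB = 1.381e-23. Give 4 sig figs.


Step 1: f/2 = 1/2 = 0.5
Step 2: kB*T = 1.381e-23 * 1173.6 = 1.621e-20
Step 3: <E> = 0.5 * 1.621e-20 = 8.104e-21 J

8.104e-21


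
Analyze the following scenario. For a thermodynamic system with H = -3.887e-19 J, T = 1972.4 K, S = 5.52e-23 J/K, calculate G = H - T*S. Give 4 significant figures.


Step 1: T*S = 1972.4 * 5.52e-23 = 1.089e-19 J
Step 2: G = H - T*S = -3.887e-19 - 1.089e-19
Step 3: G = -4.976e-19 J

-4.976e-19


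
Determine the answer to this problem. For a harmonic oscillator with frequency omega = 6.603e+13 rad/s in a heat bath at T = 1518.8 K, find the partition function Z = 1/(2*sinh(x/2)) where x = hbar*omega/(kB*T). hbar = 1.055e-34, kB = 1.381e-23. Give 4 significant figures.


Step 1: Compute x = hbar*omega/(kB*T) = 1.055e-34*6.603e+13/(1.381e-23*1518.8) = 0.3321
Step 2: x/2 = 0.1661
Step 3: sinh(x/2) = 0.1668
Step 4: Z = 1/(2*0.1668) = 2.997

2.997


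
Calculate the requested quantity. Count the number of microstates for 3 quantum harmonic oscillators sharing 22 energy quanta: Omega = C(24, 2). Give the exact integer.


Step 1: Use binomial coefficient C(24, 2)
Step 2: Numerator = 24! / 22!
Step 3: Denominator = 2!
Step 4: Omega = 276

276


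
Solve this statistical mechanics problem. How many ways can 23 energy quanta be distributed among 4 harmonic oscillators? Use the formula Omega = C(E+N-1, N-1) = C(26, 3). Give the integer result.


Step 1: Use binomial coefficient C(26, 3)
Step 2: Numerator = 26! / 23!
Step 3: Denominator = 3!
Step 4: Omega = 2600

2600


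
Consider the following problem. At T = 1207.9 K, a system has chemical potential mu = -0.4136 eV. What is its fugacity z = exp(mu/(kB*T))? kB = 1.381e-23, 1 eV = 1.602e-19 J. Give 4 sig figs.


Step 1: Convert mu to Joules: -0.4136*1.602e-19 = -6.626e-20 J
Step 2: kB*T = 1.381e-23*1207.9 = 1.668e-20 J
Step 3: mu/(kB*T) = -3.972
Step 4: z = exp(-3.972) = 0.01883

0.01883


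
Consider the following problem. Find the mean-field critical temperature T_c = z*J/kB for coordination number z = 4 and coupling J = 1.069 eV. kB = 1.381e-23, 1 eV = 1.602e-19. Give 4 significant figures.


Step 1: z*J = 4*1.069 = 4.276 eV
Step 2: Convert to Joules: 4.276*1.602e-19 = 6.85e-19 J
Step 3: T_c = 6.85e-19 / 1.381e-23 = 4.96e+04 K

4.96e+04


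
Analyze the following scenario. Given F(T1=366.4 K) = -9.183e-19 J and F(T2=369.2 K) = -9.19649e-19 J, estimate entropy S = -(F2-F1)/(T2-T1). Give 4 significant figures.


Step 1: dF = F2 - F1 = -9.19649e-19 - (-9.183e-19) = -1.349e-21 J
Step 2: dT = T2 - T1 = 369.2 - 366.4 = 2.8 K
Step 3: S = -dF/dT = -(-1.349e-21)/2.8 = 4.818e-22 J/K

4.818e-22


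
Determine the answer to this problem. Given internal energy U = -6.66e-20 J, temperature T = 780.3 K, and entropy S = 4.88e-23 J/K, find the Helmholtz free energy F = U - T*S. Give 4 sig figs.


Step 1: T*S = 780.3 * 4.88e-23 = 3.808e-20 J
Step 2: F = U - T*S = -6.66e-20 - 3.808e-20
Step 3: F = -1.047e-19 J

-1.047e-19


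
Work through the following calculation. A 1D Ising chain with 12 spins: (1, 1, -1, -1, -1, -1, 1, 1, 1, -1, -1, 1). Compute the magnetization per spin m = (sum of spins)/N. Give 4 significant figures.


Step 1: Count up spins (+1): 6, down spins (-1): 6
Step 2: Total magnetization M = 6 - 6 = 0
Step 3: m = M/N = 0/12 = 0

0


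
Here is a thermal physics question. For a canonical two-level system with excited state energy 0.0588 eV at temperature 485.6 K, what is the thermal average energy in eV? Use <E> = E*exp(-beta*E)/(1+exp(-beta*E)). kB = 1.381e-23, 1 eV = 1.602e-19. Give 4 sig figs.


Step 1: beta*E = 0.0588*1.602e-19/(1.381e-23*485.6) = 1.405
Step 2: exp(-beta*E) = 0.2455
Step 3: <E> = 0.0588*0.2455/(1+0.2455) = 0.01159 eV

0.01159


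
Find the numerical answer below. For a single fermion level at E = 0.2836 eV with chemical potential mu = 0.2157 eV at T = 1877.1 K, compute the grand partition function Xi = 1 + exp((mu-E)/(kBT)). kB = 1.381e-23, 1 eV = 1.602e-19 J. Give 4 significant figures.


Step 1: (mu - E) = 0.2157 - 0.2836 = -0.0679 eV
Step 2: x = (mu-E)*eV/(kB*T) = -0.0679*1.602e-19/(1.381e-23*1877.1) = -0.4196
Step 3: exp(x) = 0.6573
Step 4: Xi = 1 + 0.6573 = 1.657

1.657


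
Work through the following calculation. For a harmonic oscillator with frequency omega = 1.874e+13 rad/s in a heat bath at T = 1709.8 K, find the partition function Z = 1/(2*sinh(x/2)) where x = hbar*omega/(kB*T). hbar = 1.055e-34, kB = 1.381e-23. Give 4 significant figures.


Step 1: Compute x = hbar*omega/(kB*T) = 1.055e-34*1.874e+13/(1.381e-23*1709.8) = 0.08373
Step 2: x/2 = 0.04187
Step 3: sinh(x/2) = 0.04188
Step 4: Z = 1/(2*0.04188) = 11.94

11.94


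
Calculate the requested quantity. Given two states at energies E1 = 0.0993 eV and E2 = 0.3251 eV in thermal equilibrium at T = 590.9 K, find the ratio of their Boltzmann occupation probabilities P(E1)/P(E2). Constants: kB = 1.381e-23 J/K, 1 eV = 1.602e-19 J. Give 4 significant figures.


Step 1: Compute energy difference dE = E1 - E2 = 0.0993 - 0.3251 = -0.2258 eV
Step 2: Convert to Joules: dE_J = -0.2258 * 1.602e-19 = -3.617e-20 J
Step 3: Compute exponent = -dE_J / (kB * T) = -(-3.617e-20) / (1.381e-23 * 590.9) = 4.433
Step 4: P(E1)/P(E2) = exp(4.433) = 84.17

84.17


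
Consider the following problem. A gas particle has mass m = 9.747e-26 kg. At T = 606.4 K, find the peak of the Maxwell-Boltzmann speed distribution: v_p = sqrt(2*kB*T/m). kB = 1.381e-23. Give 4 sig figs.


Step 1: Numerator = 2*kB*T = 2*1.381e-23*606.4 = 1.675e-20
Step 2: Ratio = 1.675e-20 / 9.747e-26 = 1.718e+05
Step 3: v_p = sqrt(1.718e+05) = 414.5 m/s

414.5


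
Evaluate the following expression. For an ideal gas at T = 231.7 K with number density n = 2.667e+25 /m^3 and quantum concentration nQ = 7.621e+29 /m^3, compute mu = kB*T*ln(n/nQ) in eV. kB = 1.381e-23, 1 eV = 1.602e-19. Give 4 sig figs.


Step 1: n/nQ = 2.667e+25/7.621e+29 = 3.5e-05
Step 2: ln(n/nQ) = -10.26
Step 3: mu = kB*T*ln(n/nQ) = 3.2e-21*-10.26 = -3.283e-20 J
Step 4: Convert to eV: -3.283e-20/1.602e-19 = -0.2049 eV

-0.2049


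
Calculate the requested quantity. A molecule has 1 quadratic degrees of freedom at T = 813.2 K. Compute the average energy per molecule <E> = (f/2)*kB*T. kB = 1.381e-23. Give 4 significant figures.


Step 1: f/2 = 1/2 = 0.5
Step 2: kB*T = 1.381e-23 * 813.2 = 1.123e-20
Step 3: <E> = 0.5 * 1.123e-20 = 5.615e-21 J

5.615e-21


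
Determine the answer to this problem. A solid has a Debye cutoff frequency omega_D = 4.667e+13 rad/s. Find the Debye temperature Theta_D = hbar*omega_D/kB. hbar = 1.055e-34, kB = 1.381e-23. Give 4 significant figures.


Step 1: hbar*omega_D = 1.055e-34 * 4.667e+13 = 4.924e-21 J
Step 2: Theta_D = 4.924e-21 / 1.381e-23
Step 3: Theta_D = 356.5 K

356.5


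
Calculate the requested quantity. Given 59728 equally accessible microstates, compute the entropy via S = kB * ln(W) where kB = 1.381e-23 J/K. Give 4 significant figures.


Step 1: ln(W) = ln(59728) = 11
Step 2: S = kB * ln(W) = 1.381e-23 * 11
Step 3: S = 1.519e-22 J/K

1.519e-22


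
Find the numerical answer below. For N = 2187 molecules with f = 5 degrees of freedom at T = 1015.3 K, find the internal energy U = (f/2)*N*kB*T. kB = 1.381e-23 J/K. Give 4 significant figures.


Step 1: f/2 = 5/2 = 2.5
Step 2: N*kB*T = 2187*1.381e-23*1015.3 = 3.066e-17
Step 3: U = 2.5 * 3.066e-17 = 7.666e-17 J

7.666e-17


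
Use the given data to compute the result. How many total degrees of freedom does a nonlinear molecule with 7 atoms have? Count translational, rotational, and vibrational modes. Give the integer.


Step 1: Translational DOF = 3
Step 2: Rotational DOF (nonlinear) = 3
Step 3: Vibrational DOF = 3*7 - 6 = 15
Step 4: Total = 3 + 3 + 15 = 21

21
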